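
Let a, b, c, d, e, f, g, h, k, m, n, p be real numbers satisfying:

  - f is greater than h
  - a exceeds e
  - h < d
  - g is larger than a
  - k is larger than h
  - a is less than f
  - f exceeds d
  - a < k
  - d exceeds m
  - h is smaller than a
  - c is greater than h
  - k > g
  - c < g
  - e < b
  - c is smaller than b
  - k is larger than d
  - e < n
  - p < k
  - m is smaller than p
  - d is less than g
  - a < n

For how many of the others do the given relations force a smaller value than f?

5

From f the given relations immediately reach h, d, a.
From those, m, e — 5 in total.
Nothing else is reachable below f; 5 in all.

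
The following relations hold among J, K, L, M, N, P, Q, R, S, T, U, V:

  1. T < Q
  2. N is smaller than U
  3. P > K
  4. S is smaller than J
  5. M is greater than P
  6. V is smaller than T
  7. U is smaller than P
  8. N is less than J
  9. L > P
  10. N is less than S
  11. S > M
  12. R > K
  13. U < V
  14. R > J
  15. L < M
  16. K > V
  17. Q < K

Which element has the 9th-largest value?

T

Chaining the given pairs: N < U < V < T < Q < K < P < L < M < S < J < R.
The 9th largest is T.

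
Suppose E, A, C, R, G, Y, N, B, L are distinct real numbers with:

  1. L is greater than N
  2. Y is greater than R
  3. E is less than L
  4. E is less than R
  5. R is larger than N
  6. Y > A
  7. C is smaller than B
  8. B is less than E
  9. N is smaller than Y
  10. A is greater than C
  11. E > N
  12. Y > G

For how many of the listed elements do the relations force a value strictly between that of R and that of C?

2

The relations place C below R. An element lies strictly between them when it is forced above C and also forced below R.
Above C: {B, A, E, L, Y}. Below R: {N, B, E}.
Intersection: {B, E} — 2.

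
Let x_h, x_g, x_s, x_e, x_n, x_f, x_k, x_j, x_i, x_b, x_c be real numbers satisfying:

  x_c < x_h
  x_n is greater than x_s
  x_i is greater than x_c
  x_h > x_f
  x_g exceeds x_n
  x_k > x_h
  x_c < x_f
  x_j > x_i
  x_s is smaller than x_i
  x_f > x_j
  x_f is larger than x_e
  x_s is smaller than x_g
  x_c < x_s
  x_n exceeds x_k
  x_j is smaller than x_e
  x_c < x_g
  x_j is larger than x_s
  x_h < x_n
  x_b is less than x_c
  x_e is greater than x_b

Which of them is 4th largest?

Chaining the given pairs: x_b < x_c < x_s < x_i < x_j < x_e < x_f < x_h < x_k < x_n < x_g.
The 4th largest is x_h.

x_h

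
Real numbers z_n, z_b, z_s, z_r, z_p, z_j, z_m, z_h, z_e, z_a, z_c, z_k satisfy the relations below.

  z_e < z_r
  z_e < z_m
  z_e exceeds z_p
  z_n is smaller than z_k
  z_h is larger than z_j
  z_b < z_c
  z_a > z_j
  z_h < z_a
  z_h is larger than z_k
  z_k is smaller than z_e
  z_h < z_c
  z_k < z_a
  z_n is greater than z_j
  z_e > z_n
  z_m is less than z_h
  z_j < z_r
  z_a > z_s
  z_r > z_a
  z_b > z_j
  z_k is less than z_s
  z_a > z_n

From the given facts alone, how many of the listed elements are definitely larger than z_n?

8

The elements the relations force above z_n are z_k, z_s, z_e, z_m, z_h, z_a, z_r, z_c — no chain reaches any other.
That is 8.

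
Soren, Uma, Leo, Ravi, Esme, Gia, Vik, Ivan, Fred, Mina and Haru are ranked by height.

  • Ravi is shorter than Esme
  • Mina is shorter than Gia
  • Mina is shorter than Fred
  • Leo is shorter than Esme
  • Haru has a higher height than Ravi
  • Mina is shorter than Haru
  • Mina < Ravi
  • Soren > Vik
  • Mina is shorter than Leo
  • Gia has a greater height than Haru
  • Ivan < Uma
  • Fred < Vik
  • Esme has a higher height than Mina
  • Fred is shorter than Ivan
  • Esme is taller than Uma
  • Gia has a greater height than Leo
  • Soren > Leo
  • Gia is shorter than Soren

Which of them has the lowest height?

Mina

Chaining upward from Mina: directly above it, Leo, Fred, Ravi, Haru, Gia, Esme; then Ivan, Vik, Soren; then Uma.
That covers every other element, and nothing is given below Mina, so Mina is the lowest height.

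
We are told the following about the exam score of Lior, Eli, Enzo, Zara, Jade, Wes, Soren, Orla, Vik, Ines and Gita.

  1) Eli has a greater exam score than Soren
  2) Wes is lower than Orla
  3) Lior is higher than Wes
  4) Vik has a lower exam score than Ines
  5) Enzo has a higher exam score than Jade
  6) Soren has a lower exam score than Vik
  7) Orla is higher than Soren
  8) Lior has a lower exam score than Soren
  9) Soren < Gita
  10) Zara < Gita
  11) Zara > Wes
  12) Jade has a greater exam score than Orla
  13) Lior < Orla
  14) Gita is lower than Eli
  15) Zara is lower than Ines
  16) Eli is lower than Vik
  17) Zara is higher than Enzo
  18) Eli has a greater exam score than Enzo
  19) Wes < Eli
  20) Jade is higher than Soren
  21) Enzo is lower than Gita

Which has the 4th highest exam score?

Gita

The consecutive relations fix a unique order: Wes < Lior < Soren < Orla < Jade < Enzo < Zara < Gita < Eli < Vik < Ines.
The 4th largest is Gita.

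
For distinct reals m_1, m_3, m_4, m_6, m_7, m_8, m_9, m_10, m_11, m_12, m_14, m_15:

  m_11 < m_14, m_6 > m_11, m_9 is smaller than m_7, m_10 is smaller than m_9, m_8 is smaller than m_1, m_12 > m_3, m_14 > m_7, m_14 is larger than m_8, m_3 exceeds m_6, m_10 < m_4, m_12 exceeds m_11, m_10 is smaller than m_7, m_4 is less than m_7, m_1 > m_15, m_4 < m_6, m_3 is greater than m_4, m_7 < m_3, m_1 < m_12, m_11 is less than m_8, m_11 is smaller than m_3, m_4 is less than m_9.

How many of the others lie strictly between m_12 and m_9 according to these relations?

The relations place m_9 below m_12. An element lies strictly between them when it is forced above m_9 and also forced below m_12.
Above m_9: {m_7, m_3, m_14}. Below m_12: {m_10, m_11, m_4, m_8, m_15, m_1, m_7, m_6, m_3}.
Intersection: {m_7, m_3} — 2.

2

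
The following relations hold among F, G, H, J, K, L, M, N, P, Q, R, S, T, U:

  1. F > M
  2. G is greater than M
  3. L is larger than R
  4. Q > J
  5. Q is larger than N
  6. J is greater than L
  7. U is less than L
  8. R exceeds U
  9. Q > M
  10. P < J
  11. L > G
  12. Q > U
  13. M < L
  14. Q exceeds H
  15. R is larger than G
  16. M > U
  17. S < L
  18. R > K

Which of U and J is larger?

U < M and M < G give U < G.
With G < R: U < M < G < R.
Then R < L extends the chain to L.
Then L < J extends the chain to J.
So U < J; J is the larger of the two.

J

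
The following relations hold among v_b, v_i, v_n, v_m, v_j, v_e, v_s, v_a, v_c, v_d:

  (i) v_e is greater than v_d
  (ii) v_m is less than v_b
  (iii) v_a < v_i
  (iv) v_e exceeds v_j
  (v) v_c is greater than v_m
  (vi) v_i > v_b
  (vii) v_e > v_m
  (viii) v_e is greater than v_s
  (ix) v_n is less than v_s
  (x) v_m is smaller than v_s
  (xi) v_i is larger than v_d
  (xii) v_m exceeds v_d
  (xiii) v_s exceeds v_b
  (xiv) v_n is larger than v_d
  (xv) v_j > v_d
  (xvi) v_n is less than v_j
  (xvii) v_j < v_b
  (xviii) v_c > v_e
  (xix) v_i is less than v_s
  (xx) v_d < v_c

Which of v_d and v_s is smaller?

v_d

v_d < v_n and v_n < v_j give v_d < v_j.
With v_j < v_b: v_d < v_n < v_j < v_b.
Then v_b < v_i extends the chain to v_i.
Then v_i < v_s extends the chain to v_s.
So v_d < v_s; v_d is the smaller of the two.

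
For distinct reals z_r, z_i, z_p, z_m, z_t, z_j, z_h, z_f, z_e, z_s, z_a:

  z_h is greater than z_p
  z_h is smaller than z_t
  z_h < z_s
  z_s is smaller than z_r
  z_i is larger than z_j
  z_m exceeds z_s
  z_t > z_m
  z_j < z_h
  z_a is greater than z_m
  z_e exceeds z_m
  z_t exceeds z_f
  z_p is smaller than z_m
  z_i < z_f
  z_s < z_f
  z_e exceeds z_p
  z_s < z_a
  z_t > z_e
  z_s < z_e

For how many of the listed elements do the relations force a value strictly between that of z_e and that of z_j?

3

The relations place z_j below z_e. An element lies strictly between them when it is forced above z_j and also forced below z_e.
Above z_j: {z_i, z_h, z_s, z_m, z_r, z_a, z_f, z_t}. Below z_e: {z_p, z_h, z_s, z_m}.
Intersection: {z_h, z_s, z_m} — 3.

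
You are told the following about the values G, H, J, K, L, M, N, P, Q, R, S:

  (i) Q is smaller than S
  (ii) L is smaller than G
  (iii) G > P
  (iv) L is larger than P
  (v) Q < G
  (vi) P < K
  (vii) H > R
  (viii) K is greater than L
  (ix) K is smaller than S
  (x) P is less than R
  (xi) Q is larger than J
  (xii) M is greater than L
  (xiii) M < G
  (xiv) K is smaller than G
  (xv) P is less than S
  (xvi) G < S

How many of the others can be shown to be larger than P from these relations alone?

From P the given relations immediately reach L, K, R, G, S.
From those, M, H — 7 in total.
Nothing else is reachable above P; 7 in all.

7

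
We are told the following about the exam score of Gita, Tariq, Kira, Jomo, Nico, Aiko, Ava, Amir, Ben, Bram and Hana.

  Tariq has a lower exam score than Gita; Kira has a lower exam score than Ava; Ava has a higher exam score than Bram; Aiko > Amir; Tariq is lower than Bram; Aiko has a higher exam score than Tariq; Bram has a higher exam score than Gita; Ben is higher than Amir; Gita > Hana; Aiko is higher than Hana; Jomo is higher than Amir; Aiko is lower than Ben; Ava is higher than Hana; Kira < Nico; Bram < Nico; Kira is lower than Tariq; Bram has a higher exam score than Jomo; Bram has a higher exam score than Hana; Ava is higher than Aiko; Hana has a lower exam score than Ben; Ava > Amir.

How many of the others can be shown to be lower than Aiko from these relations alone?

4

The elements the relations force below Aiko are Kira, Tariq, Hana, Amir — no chain reaches any other.
That is 4.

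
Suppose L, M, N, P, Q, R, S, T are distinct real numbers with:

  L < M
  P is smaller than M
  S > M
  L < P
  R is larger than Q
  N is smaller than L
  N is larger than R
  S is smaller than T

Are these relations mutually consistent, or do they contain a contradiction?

Every relation is compatible with Q < R < N < L < P < M < S < T; the set is consistent.

consistent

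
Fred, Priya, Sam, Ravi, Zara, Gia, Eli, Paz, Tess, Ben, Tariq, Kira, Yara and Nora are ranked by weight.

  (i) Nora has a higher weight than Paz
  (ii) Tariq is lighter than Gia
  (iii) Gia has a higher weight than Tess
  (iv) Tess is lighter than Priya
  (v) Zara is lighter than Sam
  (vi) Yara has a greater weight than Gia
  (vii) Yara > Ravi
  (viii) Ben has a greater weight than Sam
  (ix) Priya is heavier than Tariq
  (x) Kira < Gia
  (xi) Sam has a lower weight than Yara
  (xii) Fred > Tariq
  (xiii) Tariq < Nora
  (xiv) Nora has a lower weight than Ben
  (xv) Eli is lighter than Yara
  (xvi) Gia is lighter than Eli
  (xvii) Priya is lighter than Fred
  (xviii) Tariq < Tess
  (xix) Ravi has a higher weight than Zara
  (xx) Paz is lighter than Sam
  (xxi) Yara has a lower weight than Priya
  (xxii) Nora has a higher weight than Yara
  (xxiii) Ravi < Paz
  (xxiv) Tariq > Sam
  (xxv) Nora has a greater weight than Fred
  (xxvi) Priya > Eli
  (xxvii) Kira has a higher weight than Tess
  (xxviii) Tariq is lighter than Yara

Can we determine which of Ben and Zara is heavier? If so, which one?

Ben

Following the relations from Zara: Zara < Ravi < Paz < Sam < Tariq < Tess < Kira < Gia < Eli < Yara < Priya < Fred < Nora < Ben.
So Ben is heavier.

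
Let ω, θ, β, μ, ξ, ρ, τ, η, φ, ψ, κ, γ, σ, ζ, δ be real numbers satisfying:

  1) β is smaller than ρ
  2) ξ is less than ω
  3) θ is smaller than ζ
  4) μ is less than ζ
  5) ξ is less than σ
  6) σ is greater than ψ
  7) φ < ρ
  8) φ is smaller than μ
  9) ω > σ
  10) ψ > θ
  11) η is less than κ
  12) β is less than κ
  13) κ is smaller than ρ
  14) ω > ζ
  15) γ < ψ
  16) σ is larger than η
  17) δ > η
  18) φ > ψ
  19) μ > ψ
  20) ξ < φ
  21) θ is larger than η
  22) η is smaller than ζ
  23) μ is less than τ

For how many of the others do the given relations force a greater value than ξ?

From ξ the given relations immediately reach σ, φ, ω.
From those, μ, ρ — 5 in total.
From those, ζ, τ — 7 in total.
No other element is forced above ξ by the given relations, so the count is 7.

7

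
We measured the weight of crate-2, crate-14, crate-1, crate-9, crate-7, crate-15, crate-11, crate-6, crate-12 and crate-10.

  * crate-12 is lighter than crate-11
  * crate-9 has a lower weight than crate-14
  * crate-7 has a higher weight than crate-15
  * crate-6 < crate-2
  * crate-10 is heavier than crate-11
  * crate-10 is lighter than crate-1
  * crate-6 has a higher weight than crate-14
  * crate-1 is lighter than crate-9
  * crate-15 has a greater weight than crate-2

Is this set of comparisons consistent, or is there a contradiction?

consistent

The single ordering crate-12 < crate-11 < crate-10 < crate-1 < crate-9 < crate-14 < crate-6 < crate-2 < crate-15 < crate-7 satisfies every listed relation, so no contradiction arises.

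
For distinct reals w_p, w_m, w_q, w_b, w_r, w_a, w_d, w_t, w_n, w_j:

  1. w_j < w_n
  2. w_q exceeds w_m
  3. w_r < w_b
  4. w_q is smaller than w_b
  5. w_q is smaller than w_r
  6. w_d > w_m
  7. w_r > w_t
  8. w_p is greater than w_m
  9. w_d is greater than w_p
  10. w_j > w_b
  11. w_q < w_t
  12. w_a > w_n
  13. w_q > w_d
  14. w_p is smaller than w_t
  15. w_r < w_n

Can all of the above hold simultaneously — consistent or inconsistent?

The single ordering w_m < w_p < w_d < w_q < w_t < w_r < w_b < w_j < w_n < w_a satisfies every listed relation, so no contradiction arises.

consistent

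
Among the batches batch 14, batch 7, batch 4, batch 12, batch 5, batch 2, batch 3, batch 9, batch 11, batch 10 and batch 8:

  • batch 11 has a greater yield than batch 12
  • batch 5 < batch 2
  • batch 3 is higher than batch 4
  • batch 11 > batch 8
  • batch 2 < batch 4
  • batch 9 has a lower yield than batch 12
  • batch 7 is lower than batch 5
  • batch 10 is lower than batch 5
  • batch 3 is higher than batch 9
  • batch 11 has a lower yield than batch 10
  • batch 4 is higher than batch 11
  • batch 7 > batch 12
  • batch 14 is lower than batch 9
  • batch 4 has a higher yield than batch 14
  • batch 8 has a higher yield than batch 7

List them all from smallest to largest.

The consecutive links are each given: batch 14 < batch 9; batch 9 < batch 12; batch 12 < batch 7; batch 7 < batch 8; batch 8 < batch 11; batch 11 < batch 10; batch 10 < batch 5; batch 5 < batch 2; batch 2 < batch 4; batch 4 < batch 3.

batch 14 < batch 9 < batch 12 < batch 7 < batch 8 < batch 11 < batch 10 < batch 5 < batch 2 < batch 4 < batch 3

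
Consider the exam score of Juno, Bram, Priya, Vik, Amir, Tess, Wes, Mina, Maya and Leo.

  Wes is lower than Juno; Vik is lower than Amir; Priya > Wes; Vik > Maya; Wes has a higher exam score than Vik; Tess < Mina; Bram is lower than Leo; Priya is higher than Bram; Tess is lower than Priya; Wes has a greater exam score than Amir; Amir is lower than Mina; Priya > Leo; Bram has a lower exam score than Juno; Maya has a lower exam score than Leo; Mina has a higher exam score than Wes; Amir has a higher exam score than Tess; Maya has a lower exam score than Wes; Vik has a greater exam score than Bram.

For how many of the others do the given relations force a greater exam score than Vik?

5

The elements the relations force above Vik are Amir, Wes, Mina, Juno, Priya — no chain reaches any other.
That is 5.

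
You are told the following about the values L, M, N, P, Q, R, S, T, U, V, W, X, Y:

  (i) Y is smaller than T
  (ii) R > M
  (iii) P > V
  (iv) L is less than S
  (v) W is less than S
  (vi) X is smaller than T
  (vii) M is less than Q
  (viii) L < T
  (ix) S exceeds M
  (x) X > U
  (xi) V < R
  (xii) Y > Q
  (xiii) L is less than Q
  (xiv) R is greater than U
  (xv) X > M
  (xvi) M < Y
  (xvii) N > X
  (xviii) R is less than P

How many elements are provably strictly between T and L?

Chaining upward from L reaches: S, Q, Y.
Chaining downward from T reaches: U, M, X, Q, Y.
Strictly between L and T are those in both lists: Q, Y — 2 elements.

2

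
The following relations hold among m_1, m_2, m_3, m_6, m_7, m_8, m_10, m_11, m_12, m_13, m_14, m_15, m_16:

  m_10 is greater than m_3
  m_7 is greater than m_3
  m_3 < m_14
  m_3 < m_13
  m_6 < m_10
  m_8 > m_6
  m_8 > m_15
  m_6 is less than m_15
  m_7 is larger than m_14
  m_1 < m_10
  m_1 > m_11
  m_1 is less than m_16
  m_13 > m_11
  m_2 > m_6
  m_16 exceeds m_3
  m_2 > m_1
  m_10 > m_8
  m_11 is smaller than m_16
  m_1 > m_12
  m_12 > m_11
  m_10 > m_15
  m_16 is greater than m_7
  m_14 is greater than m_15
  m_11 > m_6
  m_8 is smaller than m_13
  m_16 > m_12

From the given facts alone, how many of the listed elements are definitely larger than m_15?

6

Directly above m_15: m_8, m_14, m_10.
One step further: m_7, m_13 (5 so far).
One step further: m_16 (6 so far).
Nothing else is reachable above m_15; 6 in all.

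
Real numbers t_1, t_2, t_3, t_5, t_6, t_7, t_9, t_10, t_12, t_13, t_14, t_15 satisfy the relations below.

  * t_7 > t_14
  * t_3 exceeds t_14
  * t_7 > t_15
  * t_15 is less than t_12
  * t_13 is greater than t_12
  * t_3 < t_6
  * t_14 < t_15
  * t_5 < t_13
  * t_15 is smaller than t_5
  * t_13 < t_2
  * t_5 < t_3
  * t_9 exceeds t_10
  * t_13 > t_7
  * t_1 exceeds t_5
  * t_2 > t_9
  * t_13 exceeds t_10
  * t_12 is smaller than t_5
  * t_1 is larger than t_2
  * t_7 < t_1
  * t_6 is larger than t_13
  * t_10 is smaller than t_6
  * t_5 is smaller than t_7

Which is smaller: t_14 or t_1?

t_14

The relevant relations are t_14 < t_15; t_15 < t_12; t_12 < t_5; t_5 < t_7; t_7 < t_13; t_13 < t_2; t_2 < t_1.
Together: t_14 < t_15 < t_12 < t_5 < t_7 < t_13 < t_2 < t_1.
So t_14 < t_1; t_14 is the smaller of the two.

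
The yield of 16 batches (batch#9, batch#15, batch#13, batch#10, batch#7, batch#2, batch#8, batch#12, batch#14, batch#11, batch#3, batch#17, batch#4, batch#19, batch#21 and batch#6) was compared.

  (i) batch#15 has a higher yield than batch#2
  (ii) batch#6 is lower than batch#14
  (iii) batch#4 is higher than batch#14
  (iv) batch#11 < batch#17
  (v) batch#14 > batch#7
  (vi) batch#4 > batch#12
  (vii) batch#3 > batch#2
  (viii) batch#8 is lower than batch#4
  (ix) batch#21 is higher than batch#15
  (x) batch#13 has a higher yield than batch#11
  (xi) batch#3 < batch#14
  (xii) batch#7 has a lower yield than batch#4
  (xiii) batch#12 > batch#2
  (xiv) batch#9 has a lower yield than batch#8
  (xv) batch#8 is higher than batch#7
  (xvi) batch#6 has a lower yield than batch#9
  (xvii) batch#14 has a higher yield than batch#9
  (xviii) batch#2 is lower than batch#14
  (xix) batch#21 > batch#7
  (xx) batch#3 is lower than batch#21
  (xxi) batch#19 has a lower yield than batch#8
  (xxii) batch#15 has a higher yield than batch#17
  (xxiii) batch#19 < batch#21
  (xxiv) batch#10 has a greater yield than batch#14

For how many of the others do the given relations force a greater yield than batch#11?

Directly above batch#11: batch#13, batch#17.
One step further: batch#15 (3 so far).
One step further: batch#21 (4 so far).
Nothing else is reachable above batch#11; 4 in all.

4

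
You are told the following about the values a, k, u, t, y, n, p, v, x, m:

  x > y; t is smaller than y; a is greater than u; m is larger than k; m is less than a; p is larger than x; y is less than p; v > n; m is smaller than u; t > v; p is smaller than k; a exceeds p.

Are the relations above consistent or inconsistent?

consistent

The single ordering n < v < t < y < x < p < k < m < u < a satisfies every listed relation, so no contradiction arises.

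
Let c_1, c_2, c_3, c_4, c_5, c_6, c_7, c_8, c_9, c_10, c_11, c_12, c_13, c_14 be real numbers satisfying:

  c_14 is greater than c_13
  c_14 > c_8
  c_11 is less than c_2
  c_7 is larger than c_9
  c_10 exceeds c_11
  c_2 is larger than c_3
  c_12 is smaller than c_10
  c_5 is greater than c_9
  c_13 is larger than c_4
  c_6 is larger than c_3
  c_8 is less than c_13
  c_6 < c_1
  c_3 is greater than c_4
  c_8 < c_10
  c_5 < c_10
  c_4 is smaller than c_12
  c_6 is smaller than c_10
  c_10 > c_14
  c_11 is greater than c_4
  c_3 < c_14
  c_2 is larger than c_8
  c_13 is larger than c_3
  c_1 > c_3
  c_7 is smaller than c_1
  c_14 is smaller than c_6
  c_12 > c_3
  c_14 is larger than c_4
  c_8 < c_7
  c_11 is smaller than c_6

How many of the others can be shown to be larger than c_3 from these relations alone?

Directly above c_3: c_12, c_13, c_14, c_6, c_1, c_2.
One step further: c_10 (7 so far).
No other element is forced above c_3 by the given relations, so the count is 7.

7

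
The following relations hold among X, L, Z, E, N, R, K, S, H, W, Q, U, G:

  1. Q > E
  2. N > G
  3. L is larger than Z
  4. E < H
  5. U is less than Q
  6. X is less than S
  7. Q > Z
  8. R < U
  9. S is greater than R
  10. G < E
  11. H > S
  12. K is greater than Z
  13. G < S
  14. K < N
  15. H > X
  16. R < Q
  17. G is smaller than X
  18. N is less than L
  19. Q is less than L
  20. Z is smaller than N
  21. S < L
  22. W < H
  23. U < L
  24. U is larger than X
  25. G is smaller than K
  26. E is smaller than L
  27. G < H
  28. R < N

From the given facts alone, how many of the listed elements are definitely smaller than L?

10

Directly below L: E, Z, S, U, Q, N.
One step further: G, R, X, K (10 so far).
Nothing else is reachable below L; 10 in all.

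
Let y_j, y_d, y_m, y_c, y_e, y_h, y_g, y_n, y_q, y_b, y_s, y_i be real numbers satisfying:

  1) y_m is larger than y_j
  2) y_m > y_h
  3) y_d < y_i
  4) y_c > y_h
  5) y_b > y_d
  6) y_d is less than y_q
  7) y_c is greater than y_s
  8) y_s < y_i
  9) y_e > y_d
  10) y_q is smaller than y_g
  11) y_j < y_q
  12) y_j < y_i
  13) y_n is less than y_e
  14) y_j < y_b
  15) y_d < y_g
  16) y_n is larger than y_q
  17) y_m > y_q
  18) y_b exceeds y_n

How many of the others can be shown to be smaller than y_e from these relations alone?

From y_e the given relations immediately reach y_d, y_n.
From those, y_q — 3 in total.
From those, y_j — 4 in total.
No other element is forced below y_e by the given relations, so the count is 4.

4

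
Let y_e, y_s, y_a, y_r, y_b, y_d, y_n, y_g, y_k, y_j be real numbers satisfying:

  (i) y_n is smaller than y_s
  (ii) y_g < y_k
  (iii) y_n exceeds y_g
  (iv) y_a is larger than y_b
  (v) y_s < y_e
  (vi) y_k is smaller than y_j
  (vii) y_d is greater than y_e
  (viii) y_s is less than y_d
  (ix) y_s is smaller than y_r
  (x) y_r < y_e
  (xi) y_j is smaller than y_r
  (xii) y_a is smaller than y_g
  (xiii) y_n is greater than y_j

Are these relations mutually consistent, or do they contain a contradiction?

consistent

The single ordering y_b < y_a < y_g < y_k < y_j < y_n < y_s < y_r < y_e < y_d satisfies every listed relation, so no contradiction arises.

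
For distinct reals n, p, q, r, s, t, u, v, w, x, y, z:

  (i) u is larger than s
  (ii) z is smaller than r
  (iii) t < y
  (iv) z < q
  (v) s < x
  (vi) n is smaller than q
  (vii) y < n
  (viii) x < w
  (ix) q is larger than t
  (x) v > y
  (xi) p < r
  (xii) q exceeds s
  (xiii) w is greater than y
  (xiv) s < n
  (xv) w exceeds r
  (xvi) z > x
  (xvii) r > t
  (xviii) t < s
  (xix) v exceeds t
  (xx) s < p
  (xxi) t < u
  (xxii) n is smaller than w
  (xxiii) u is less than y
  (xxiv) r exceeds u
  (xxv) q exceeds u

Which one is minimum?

t

s is not least since t < s; p is not least since s < p; x is not least since s < x; z is not least since x < z; u is not least since t < u; y is not least since u < y; r is not least since u < r; n is not least since y < n; w is not least since n < w; q is not least since u < q; v is not least since t < v.
Only t has nothing below it, so t is the minimum.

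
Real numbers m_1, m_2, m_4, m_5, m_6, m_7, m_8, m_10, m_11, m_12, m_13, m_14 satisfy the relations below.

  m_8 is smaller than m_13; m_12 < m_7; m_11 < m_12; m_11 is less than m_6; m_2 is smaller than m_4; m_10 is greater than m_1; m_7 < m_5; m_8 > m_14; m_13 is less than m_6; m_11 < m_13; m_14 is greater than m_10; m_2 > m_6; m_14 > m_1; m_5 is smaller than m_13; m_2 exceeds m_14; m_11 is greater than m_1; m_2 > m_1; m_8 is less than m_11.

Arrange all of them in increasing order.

Each adjacent pair is fixed by a given relation: m_1 < m_10; m_10 < m_14; m_14 < m_8; m_8 < m_11; m_11 < m_12; m_12 < m_7; m_7 < m_5; m_5 < m_13; m_13 < m_6; m_6 < m_2; m_2 < m_4. Chaining them end to end gives the full order.

m_1 < m_10 < m_14 < m_8 < m_11 < m_12 < m_7 < m_5 < m_13 < m_6 < m_2 < m_4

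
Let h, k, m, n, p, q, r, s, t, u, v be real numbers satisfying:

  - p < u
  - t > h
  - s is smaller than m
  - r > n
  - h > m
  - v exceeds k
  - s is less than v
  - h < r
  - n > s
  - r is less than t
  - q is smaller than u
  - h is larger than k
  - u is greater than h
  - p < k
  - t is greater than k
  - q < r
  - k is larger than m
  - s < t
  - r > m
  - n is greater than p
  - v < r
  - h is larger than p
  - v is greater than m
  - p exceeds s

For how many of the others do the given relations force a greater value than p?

From p the given relations immediately reach k, n, h, u.
From those, v, r, t — 7 in total.
Nothing else is reachable above p; 7 in all.

7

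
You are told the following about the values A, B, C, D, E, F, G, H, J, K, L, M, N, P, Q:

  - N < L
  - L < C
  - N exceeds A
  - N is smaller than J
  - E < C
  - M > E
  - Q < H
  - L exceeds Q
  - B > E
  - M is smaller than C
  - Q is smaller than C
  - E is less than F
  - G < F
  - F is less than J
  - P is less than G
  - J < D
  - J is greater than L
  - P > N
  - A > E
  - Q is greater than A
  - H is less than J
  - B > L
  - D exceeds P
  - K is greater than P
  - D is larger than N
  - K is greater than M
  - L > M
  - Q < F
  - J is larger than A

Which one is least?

E

A is not least since E < A; Q is not least since A < Q; M is not least since E < M; N is not least since A < N; L is not least since Q < L; P is not least since N < P; G is not least since P < G; B is not least since E < B; K is not least since M < K; F is not least since G < F; H is not least since Q < H; J is not least since N < J; D is not least since J < D; C is not least since E < C.
Only E has nothing below it, so E is the least.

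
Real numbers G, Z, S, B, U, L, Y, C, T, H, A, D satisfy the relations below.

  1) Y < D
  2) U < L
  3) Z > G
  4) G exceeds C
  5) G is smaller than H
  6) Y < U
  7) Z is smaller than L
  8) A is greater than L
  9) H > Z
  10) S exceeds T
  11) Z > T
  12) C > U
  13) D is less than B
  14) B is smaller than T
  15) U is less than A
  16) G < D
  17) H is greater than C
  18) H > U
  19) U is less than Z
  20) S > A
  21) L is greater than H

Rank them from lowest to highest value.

Y < U < C < G < D < B < T < Z < H < L < A < S

The consecutive links are each given: Y < U; U < C; C < G; G < D; D < B; B < T; T < Z; Z < H; H < L; L < A; A < S.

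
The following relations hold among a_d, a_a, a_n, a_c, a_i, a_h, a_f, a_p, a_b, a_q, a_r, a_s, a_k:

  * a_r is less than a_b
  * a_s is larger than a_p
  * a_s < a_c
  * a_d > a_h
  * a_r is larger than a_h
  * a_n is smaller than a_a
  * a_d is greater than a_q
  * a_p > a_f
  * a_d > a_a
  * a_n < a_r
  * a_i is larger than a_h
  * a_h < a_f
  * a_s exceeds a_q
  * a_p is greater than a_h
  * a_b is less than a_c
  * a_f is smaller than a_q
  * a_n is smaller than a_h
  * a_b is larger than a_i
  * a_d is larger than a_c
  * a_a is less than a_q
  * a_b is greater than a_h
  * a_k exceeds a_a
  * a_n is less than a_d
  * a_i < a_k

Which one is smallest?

a_n

Chaining upward from a_n: directly above it, a_h, a_r, a_a, a_d; then a_i, a_f, a_b, a_q, a_k, a_p; then a_s, a_c.
That covers every other element, and nothing is given below a_n, so a_n is the smallest.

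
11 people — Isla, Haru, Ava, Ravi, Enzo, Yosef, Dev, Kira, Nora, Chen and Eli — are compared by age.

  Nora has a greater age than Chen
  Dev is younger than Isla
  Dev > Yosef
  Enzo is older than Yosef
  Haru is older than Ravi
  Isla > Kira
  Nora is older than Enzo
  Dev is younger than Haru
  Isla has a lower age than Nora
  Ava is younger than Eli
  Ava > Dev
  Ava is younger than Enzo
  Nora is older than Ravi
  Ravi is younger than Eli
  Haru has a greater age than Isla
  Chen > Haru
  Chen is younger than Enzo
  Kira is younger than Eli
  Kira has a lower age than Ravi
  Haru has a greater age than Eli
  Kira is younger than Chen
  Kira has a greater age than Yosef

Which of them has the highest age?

Yosef is not greatest since Yosef < Dev; Kira is not greatest since Kira < Eli; Dev is not greatest since Dev < Isla; Ava is not greatest since Ava < Enzo; Ravi is not greatest since Ravi < Eli; Isla is not greatest since Isla < Haru; Eli is not greatest since Eli < Haru; Haru is not greatest since Haru < Chen; Chen is not greatest since Chen < Enzo; Enzo is not greatest since Enzo < Nora.
Only Nora has nothing above it, so Nora is the highest age.

Nora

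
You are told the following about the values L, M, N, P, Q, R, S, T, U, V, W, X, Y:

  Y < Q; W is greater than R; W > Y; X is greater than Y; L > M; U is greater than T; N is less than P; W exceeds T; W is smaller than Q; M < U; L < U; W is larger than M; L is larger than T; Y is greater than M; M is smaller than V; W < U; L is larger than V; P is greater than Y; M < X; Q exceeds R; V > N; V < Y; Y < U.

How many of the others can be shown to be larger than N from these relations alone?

8

From N the given relations immediately reach V, P.
From those, Y, L — 4 in total.
From those, W, X, Q, U — 8 in total.
Nothing else is reachable above N; 8 in all.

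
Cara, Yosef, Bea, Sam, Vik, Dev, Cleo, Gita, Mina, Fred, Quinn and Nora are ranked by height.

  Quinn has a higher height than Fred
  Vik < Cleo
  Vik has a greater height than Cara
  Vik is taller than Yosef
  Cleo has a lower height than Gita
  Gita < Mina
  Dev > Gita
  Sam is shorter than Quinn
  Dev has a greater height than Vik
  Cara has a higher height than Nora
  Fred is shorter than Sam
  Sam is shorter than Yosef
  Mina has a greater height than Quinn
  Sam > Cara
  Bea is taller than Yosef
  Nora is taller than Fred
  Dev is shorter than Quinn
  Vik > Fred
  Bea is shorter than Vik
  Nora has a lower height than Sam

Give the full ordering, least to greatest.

The consecutive links are each given: Fred < Nora; Nora < Cara; Cara < Sam; Sam < Yosef; Yosef < Bea; Bea < Vik; Vik < Cleo; Cleo < Gita; Gita < Dev; Dev < Quinn; Quinn < Mina.

Fred < Nora < Cara < Sam < Yosef < Bea < Vik < Cleo < Gita < Dev < Quinn < Mina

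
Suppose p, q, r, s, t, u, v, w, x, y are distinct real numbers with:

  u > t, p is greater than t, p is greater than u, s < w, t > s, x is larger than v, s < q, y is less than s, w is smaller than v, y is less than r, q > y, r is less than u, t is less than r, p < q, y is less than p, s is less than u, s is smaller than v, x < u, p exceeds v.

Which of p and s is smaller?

s

Chaining the given relations: s < w < v < x < u < p.
So s < p; s is the smaller of the two.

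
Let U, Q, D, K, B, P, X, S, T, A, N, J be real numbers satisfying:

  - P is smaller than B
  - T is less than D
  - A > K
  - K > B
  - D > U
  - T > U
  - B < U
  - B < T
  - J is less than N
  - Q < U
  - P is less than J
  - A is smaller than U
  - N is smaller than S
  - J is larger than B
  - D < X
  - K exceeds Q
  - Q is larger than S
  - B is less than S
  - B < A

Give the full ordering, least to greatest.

P < B < J < N < S < Q < K < A < U < T < D < X

Each adjacent pair is fixed by a given relation: P < B; B < J; J < N; N < S; S < Q; Q < K; K < A; A < U; U < T; T < D; D < X. Chaining them end to end gives the full order.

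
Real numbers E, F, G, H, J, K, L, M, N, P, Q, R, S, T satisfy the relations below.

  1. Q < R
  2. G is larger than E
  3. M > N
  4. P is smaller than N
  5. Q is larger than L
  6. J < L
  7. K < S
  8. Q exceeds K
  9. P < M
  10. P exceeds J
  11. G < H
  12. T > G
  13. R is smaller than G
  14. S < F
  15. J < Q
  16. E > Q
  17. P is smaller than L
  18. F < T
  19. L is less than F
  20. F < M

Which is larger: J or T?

T

Link the given pairs in sequence: J < P; P < L; L < Q; Q < R; R < G; G < T.
Chaining these gives J < P < L < Q < R < G < T.
So J < T; T is the larger of the two.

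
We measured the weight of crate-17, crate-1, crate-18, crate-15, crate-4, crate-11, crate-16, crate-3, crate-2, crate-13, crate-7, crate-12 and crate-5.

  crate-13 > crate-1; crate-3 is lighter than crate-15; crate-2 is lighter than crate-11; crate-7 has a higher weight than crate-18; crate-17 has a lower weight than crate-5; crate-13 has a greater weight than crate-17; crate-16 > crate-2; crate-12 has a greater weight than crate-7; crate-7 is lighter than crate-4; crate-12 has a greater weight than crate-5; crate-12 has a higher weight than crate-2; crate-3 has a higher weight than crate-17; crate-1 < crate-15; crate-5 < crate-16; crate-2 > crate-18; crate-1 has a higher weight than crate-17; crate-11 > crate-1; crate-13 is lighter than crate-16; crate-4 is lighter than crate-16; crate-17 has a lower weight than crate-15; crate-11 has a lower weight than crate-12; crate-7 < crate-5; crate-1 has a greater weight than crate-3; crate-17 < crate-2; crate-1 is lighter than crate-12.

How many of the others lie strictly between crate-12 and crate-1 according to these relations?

Chaining upward from crate-1 reaches: crate-15, crate-13, crate-11, crate-16.
Chaining downward from crate-12 reaches: crate-17, crate-18, crate-7, crate-3, crate-2, crate-5, crate-11.
Strictly between crate-1 and crate-12 are those in both lists: crate-11 — 1 element.

1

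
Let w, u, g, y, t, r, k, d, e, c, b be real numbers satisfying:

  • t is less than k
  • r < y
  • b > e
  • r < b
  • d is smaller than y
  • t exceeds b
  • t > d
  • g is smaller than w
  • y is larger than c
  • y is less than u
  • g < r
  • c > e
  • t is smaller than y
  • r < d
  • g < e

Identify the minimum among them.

Chaining upward from g: directly above it, e, r, w; then c, d, b, y; then t, u; then k.
That covers every other element, and nothing is given below g, so g is the minimum.

g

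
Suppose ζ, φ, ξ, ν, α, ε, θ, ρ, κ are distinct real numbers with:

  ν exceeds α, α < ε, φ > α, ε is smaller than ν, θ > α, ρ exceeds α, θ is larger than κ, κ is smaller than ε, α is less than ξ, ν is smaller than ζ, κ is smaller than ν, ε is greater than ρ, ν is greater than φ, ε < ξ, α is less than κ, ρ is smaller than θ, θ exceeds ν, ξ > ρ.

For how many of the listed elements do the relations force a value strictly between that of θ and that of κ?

The relations place κ below θ. An element lies strictly between them when it is forced above κ and also forced below θ.
Above κ: {ε, ν, ζ, ξ}. Below θ: {α, φ, ρ, ε, ν}.
Intersection: {ε, ν} — 2.

2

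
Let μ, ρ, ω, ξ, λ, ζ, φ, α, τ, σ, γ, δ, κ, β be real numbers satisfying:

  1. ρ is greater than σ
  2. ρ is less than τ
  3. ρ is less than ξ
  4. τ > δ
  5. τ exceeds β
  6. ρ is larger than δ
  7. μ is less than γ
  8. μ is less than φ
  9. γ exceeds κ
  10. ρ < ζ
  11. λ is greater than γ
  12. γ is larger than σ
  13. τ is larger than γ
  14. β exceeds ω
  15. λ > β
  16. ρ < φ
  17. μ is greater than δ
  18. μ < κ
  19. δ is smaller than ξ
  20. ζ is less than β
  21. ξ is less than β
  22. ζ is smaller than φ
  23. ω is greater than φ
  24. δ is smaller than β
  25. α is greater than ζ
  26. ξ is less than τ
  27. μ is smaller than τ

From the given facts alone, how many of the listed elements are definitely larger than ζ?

From ζ the given relations immediately reach φ, α, β.
From those, ω, λ, τ — 6 in total.
No other element is forced above ζ by the given relations, so the count is 6.

6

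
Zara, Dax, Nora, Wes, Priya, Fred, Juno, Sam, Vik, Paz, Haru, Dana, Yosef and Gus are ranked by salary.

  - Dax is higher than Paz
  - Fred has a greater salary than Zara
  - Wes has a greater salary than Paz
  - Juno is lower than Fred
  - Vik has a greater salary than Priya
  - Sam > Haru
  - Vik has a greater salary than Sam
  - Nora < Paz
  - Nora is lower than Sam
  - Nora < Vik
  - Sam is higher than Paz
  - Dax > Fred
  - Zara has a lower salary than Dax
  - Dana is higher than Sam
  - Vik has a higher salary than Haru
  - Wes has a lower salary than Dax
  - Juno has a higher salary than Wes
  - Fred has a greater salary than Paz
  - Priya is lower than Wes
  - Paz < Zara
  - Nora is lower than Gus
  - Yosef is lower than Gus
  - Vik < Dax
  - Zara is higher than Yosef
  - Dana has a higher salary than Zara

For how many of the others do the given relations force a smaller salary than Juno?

Directly below Juno: Wes.
One step further: Priya, Paz (3 so far).
One step further: Nora (4 so far).
No other element is forced below Juno by the given relations, so the count is 4.

4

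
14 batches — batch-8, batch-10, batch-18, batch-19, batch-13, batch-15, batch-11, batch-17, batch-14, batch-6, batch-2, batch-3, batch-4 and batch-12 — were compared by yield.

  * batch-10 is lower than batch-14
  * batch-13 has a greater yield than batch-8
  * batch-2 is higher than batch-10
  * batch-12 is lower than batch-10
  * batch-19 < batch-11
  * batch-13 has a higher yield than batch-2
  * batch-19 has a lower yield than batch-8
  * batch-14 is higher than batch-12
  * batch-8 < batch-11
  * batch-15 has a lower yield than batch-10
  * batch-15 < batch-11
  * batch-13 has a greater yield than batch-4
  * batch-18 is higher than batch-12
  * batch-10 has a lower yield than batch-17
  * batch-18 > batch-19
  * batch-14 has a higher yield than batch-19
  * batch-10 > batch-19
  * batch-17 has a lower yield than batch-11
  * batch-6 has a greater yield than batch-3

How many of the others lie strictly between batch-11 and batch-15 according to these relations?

Chaining upward from batch-15 reaches: batch-10, batch-17, batch-14, batch-2, batch-13.
Chaining downward from batch-11 reaches: batch-12, batch-19, batch-8, batch-10, batch-17.
Strictly between batch-15 and batch-11 are those in both lists: batch-10, batch-17 — 2 elements.

2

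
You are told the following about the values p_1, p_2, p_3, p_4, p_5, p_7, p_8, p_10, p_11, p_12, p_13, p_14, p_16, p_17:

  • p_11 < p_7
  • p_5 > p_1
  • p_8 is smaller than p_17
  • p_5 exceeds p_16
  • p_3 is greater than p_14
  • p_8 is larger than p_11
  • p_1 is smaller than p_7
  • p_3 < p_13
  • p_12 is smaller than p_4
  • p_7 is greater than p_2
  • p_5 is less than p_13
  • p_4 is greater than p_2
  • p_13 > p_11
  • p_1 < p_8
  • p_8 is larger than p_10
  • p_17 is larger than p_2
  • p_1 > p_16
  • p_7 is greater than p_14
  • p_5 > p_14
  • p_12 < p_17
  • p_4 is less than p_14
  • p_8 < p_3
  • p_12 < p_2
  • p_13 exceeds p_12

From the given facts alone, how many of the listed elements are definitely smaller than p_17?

The elements the relations force below p_17 are p_10, p_12, p_2, p_11, p_16, p_1, p_8 — no chain reaches any other.
That is 7.

7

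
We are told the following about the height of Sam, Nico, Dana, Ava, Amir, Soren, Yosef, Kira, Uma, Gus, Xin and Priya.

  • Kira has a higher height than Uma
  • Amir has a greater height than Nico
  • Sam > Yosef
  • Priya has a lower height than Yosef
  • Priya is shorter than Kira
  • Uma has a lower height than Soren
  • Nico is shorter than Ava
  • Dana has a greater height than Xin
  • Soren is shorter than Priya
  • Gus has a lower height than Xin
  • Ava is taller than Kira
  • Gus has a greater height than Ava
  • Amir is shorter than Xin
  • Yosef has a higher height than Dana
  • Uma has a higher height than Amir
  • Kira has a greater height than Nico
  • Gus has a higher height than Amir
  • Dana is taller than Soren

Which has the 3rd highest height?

Dana

The consecutive relations fix a unique order: Nico < Amir < Uma < Soren < Priya < Kira < Ava < Gus < Xin < Dana < Yosef < Sam.
Counting 3 from the largest end gives Dana.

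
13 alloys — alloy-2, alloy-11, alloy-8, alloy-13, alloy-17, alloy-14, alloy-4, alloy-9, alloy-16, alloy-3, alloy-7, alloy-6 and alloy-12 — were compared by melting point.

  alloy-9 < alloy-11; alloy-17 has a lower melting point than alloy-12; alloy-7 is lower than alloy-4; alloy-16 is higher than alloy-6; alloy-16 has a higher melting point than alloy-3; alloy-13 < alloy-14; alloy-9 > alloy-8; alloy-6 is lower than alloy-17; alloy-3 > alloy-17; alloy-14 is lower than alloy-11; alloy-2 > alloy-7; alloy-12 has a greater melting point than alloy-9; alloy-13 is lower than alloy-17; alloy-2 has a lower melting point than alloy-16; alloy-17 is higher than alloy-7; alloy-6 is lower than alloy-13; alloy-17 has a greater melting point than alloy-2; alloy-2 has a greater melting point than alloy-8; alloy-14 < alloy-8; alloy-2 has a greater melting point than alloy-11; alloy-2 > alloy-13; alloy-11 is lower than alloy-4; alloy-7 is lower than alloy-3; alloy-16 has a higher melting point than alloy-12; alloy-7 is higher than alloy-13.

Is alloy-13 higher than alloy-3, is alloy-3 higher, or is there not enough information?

alloy-13 < alloy-14 and alloy-14 < alloy-8 give alloy-13 < alloy-8.
Then alloy-8 < alloy-9 extends the chain to alloy-9.
With alloy-9 < alloy-11: alloy-13 < alloy-14 < alloy-8 < alloy-9 < alloy-11.
Then alloy-11 < alloy-2 extends the chain to alloy-2.
With alloy-2 < alloy-17: alloy-13 < alloy-14 < alloy-8 < alloy-9 < alloy-11 < alloy-2 < alloy-17.
With alloy-17 < alloy-3: alloy-13 < alloy-14 < alloy-8 < alloy-9 < alloy-11 < alloy-2 < alloy-17 < alloy-3.
So alloy-3 is higher.

alloy-3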